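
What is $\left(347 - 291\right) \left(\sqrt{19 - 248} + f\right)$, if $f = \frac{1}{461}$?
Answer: $\frac{56}{461} + 56 i \sqrt{229} \approx 0.12148 + 847.43 i$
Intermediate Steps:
$f = \frac{1}{461} \approx 0.0021692$
$\left(347 - 291\right) \left(\sqrt{19 - 248} + f\right) = \left(347 - 291\right) \left(\sqrt{19 - 248} + \frac{1}{461}\right) = 56 \left(\sqrt{-229} + \frac{1}{461}\right) = 56 \left(i \sqrt{229} + \frac{1}{461}\right) = 56 \left(\frac{1}{461} + i \sqrt{229}\right) = \frac{56}{461} + 56 i \sqrt{229}$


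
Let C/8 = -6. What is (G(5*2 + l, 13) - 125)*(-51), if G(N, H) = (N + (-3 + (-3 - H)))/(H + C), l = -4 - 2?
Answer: 44472/7 ≈ 6353.1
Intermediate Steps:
C = -48 (C = 8*(-6) = -48)
l = -6
G(N, H) = (-6 + N - H)/(-48 + H) (G(N, H) = (N + (-3 + (-3 - H)))/(H - 48) = (N + (-6 - H))/(-48 + H) = (-6 + N - H)/(-48 + H))
(G(5*2 + l, 13) - 125)*(-51) = ((-6 + (5*2 - 6) - 1*13)/(-48 + 13) - 125)*(-51) = ((-6 + (10 - 6) - 13)/(-35) - 125)*(-51) = (-(-6 + 4 - 13)/35 - 125)*(-51) = (-1/35*(-15) - 125)*(-51) = (3/7 - 125)*(-51) = -872/7*(-51) = 44472/7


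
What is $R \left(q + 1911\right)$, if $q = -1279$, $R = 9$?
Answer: $5688$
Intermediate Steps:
$R \left(q + 1911\right) = 9 \left(-1279 + 1911\right) = 9 \cdot 632 = 5688$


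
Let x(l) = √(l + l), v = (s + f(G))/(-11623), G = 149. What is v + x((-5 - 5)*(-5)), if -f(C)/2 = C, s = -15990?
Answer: 132518/11623 ≈ 11.401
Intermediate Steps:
f(C) = -2*C
v = 16288/11623 (v = (-15990 - 2*149)/(-11623) = (-15990 - 298)*(-1/11623) = -16288*(-1/11623) = 16288/11623 ≈ 1.4014)
x(l) = √2*√l (x(l) = √(2*l) = √2*√l)
v + x((-5 - 5)*(-5)) = 16288/11623 + √2*√((-5 - 5)*(-5)) = 16288/11623 + √2*√(-10*(-5)) = 16288/11623 + √2*√50 = 16288/11623 + √2*(5*√2) = 16288/11623 + 10 = 132518/11623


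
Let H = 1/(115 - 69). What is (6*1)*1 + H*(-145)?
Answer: 131/46 ≈ 2.8478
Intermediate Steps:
H = 1/46 ≈ 0.021739
(6*1)*1 + H*(-145) = (6*1)*1 + (1/46)*(-145) = 6*1 - 145/46 = 6 - 145/46 = 131/46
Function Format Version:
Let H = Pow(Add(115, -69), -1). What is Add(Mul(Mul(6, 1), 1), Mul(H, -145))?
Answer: Rational(131, 46) ≈ 2.8478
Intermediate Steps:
H = Rational(1, 46) (H = Pow(46, -1) = Rational(1, 46) ≈ 0.021739)
Add(Mul(Mul(6, 1), 1), Mul(H, -145)) = Add(Mul(Mul(6, 1), 1), Mul(Rational(1, 46), -145)) = Add(Mul(6, 1), Rational(-145, 46)) = Add(6, Rational(-145, 46)) = Rational(131, 46)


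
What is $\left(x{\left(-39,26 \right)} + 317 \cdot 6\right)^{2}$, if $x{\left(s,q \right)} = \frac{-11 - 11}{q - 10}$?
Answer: $\frac{231192025}{64} \approx 3.6124 \cdot 10^{6}$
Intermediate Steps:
$x{\left(s,q \right)} = - \frac{22}{-10 + q}$
$\left(x{\left(-39,26 \right)} + 317 \cdot 6\right)^{2} = \left(- \frac{22}{-10 + 26} + 317 \cdot 6\right)^{2} = \left(- \frac{22}{16} + 1902\right)^{2} = \left(\left(-22\right) \frac{1}{16} + 1902\right)^{2} = \left(- \frac{11}{8} + 1902\right)^{2} = \left(\frac{15205}{8}\right)^{2} = \frac{231192025}{64}$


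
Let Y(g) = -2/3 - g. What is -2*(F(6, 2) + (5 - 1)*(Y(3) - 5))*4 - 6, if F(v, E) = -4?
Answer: 910/3 ≈ 303.33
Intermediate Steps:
Y(g) = -⅔ - g (Y(g) = -2*⅓ - g = -⅔ - g)
-2*(F(6, 2) + (5 - 1)*(Y(3) - 5))*4 - 6 = -2*(-4 + (5 - 1)*((-⅔ - 1*3) - 5))*4 - 6 = -2*(-4 + 4*((-⅔ - 3) - 5))*4 - 6 = -2*(-4 + 4*(-11/3 - 5))*4 - 6 = -2*(-4 + 4*(-26/3))*4 - 6 = -2*(-4 - 104/3)*4 - 6 = -2*(-116/3)*4 - 6 = (232/3)*4 - 6 = 928/3 - 6 = 910/3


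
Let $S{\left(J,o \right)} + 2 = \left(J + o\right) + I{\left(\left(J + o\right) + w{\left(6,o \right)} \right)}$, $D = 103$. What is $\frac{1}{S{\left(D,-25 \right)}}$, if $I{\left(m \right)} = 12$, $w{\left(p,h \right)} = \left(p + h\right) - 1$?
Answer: $\frac{1}{88} \approx 0.011364$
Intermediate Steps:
$w{\left(p,h \right)} = -1 + h + p$ ($w{\left(p,h \right)} = \left(h + p\right) - 1 = -1 + h + p$)
$S{\left(J,o \right)} = 10 + J + o$ ($S{\left(J,o \right)} = -2 + \left(\left(J + o\right) + 12\right) = -2 + \left(12 + J + o\right) = 10 + J + o$)
$\frac{1}{S{\left(D,-25 \right)}} = \frac{1}{10 + 103 - 25} = \frac{1}{88}$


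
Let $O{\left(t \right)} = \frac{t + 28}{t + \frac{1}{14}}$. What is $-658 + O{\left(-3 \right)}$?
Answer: $- \frac{27328}{41} \approx -666.54$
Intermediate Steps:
$O{\left(t \right)} = \frac{28 + t}{\frac{1}{14} + t}$ ($O{\left(t \right)} = \frac{28 + t}{t + \frac{1}{14}} = \frac{28 + t}{\frac{1}{14} + t}$)
$-658 + O{\left(-3 \right)} = -658 + \frac{14 \left(28 - 3\right)}{1 + 14 \left(-3\right)} = -658 + 14 \frac{1}{1 - 42} \cdot 25 = -658 + 14 \frac{1}{-41} \cdot 25 = -658 + 14 \left(- \frac{1}{41}\right) 25 = -658 - \frac{350}{41} = - \frac{27328}{41}$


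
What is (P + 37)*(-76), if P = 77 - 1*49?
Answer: -4940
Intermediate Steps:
P = 28 (P = 77 - 49 = 28)
(P + 37)*(-76) = (28 + 37)*(-76) = 65*(-76) = -4940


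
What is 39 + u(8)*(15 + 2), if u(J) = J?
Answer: 175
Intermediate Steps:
39 + u(8)*(15 + 2) = 39 + 8*(15 + 2) = 39 + 8*17 = 39 + 136 = 175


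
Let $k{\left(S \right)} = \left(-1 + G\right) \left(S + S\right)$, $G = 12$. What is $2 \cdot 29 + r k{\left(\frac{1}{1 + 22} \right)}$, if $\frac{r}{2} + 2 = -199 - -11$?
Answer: $- \frac{7026}{23} \approx -305.48$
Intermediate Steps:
$r = -380$ ($r = -4 + 2 \left(-199 - -11\right) = -4 + 2 \left(-199 + 11\right) = -4 + 2 \left(-188\right) = -4 - 376 = -380$)
$k{\left(S \right)} = 22 S$ ($k{\left(S \right)} = \left(-1 + 12\right) \left(S + S\right) = 11 \cdot 2 S = 22 S$)
$2 \cdot 29 + r k{\left(\frac{1}{1 + 22} \right)} = 2 \cdot 29 - 380 \frac{22}{1 + 22} = 58 - 380 \cdot \frac{22}{23} = 58 - 380 \cdot 22 \cdot \frac{1}{23} = 58 - \frac{8360}{23} = - \frac{7026}{23}$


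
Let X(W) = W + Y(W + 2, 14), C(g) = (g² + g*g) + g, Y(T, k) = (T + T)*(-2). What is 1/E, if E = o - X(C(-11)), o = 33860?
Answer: 1/34561 ≈ 2.8934e-5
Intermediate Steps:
Y(T, k) = -4*T (Y(T, k) = (2*T)*(-2) = -4*T)
C(g) = g + 2*g² (C(g) = (g² + g²) + g = 2*g² + g = g + 2*g²)
X(W) = -8 - 3*W (X(W) = W - 4*(W + 2) = W - 4*(2 + W) = W + (-8 - 4*W) = -8 - 3*W)
E = 34561 (E = 33860 - (-8 - (-33)*(1 + 2*(-11))) = 33860 - (-8 - (-33)*(1 - 22)) = 33860 - (-8 - (-33)*(-21)) = 33860 - (-8 - 3*231) = 33860 - (-8 - 693) = 33860 - 1*(-701) = 33860 + 701 = 34561)
1/E = 1/34561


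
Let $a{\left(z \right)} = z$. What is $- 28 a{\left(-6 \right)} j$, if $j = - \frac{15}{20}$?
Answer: $-126$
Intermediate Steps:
$j = - \frac{3}{4}$ ($j = \left(-15\right) \frac{1}{20} = - \frac{3}{4} \approx -0.75$)
$- 28 a{\left(-6 \right)} j = \left(-28\right) \left(-6\right) \left(- \frac{3}{4}\right) = 168 \left(- \frac{3}{4}\right) = -126$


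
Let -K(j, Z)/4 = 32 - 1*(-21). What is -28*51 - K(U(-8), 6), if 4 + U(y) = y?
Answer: -1216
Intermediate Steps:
U(y) = -4 + y
K(j, Z) = -212 (K(j, Z) = -4*(32 - 1*(-21)) = -4*(32 + 21) = -4*53 = -212)
-28*51 - K(U(-8), 6) = -28*51 - 1*(-212) = -1428 + 212 = -1216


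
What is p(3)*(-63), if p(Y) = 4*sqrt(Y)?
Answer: -252*sqrt(3) ≈ -436.48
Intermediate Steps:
p(3)*(-63) = (4*sqrt(3))*(-63) = -252*sqrt(3)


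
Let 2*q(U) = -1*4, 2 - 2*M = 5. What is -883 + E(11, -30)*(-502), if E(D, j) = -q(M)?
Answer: -1887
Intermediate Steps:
M = -3/2 (M = 1 - ½*5 = 1 - 5/2 = -3/2 ≈ -1.5000)
q(U) = -2 (q(U) = (-1*4)/2 = (½)*(-4) = -2)
E(D, j) = 2 (E(D, j) = -1*(-2) = 2)
-883 + E(11, -30)*(-502) = -883 + 2*(-502) = -883 - 1004 = -1887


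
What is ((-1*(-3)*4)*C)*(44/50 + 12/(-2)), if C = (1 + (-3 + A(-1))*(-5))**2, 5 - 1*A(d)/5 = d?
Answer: -27580416/25 ≈ -1.1032e+6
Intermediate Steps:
A(d) = 25 - 5*d
C = 17956 (C = (1 + (-3 + (25 - 5*(-1)))*(-5))**2 = (1 + (-3 + (25 + 5))*(-5))**2 = (1 + (-3 + 30)*(-5))**2 = (1 + 27*(-5))**2 = (1 - 135)**2 = (-134)**2 = 17956)
((-1*(-3)*4)*C)*(44/50 + 12/(-2)) = ((-1*(-3)*4)*17956)*(44/50 + 12/(-2)) = ((3*4)*17956)*(44*(1/50) + 12*(-1/2)) = (12*17956)*(22/25 - 6) = 215472*(-128/25) = -27580416/25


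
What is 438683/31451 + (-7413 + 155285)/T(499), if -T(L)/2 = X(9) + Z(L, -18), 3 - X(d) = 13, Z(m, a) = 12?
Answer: -166034555/4493 ≈ -36954.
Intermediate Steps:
X(d) = -10 (X(d) = 3 - 1*13 = 3 - 13 = -10)
T(L) = -4 (T(L) = -2*(-10 + 12) = -2*2 = -4)
438683/31451 + (-7413 + 155285)/T(499) = 438683/31451 + (-7413 + 155285)/(-4) = 438683*(1/31451) + 147872*(-¼) = 62669/4493 - 36968 = -166034555/4493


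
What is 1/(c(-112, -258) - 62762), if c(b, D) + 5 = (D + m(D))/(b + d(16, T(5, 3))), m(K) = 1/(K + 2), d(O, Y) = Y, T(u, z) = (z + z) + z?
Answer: -26368/1654974207 ≈ -1.5933e-5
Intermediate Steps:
T(u, z) = 3*z (T(u, z) = 2*z + z = 3*z)
m(K) = 1/(2 + K)
c(b, D) = -5 + (D + 1/(2 + D))/(9 + b) (c(b, D) = -5 + (D + 1/(2 + D))/(b + 3*3) = -5 + (D + 1/(2 + D))/(b + 9) = -5 + (D + 1/(2 + D))/(9 + b))
1/(c(-112, -258) - 62762) = 1/((1 + (2 - 258)*(-45 - 258 - 5*(-112)))/((2 - 258)*(9 - 112)) - 62762) = 1/((1 - 256*(-45 - 258 + 560))/(-256*(-103)) - 62762) = 1/(-1/256*(-1/103)*(1 - 256*257) - 62762) = 1/(-1/256*(-1/103)*(1 - 65792) - 62762) = 1/(-1/256*(-1/103)*(-65791) - 62762) = 1/(-65791/26368 - 62762) = 1/(-1654974207/26368) = -26368/1654974207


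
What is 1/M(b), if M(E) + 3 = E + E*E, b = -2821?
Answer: 1/7955217 ≈ 1.2570e-7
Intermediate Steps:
M(E) = -3 + E + E² (M(E) = -3 + (E + E*E) = -3 + (E + E²) = -3 + E + E²)
1/M(b) = 1/(-3 - 2821 + (-2821)²) = 1/(-3 - 2821 + 7958041) = 1/7955217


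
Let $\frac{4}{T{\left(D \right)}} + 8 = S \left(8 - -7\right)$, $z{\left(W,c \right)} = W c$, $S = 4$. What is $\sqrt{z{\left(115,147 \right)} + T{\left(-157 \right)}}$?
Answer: $\frac{\sqrt{2856958}}{13} \approx 130.02$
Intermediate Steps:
$T{\left(D \right)} = \frac{1}{13}$ ($T{\left(D \right)} = \frac{4}{-8 + 4 \left(8 - -7\right)} = \frac{4}{-8 + 4 \left(8 + 7\right)} = \frac{4}{-8 + 4 \cdot 15} = \frac{4}{-8 + 60} = \frac{4}{52} = 4 \cdot \frac{1}{52} = \frac{1}{13}$)
$\sqrt{z{\left(115,147 \right)} + T{\left(-157 \right)}} = \sqrt{115 \cdot 147 + \frac{1}{13}} = \sqrt{16905 + \frac{1}{13}} = \sqrt{\frac{219766}{13}} = \frac{\sqrt{2856958}}{13}$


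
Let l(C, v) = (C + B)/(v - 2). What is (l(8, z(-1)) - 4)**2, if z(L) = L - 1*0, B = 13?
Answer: 121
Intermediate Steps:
z(L) = L (z(L) = L + 0 = L)
l(C, v) = (13 + C)/(-2 + v) (l(C, v) = (C + 13)/(v - 2) = (13 + C)/(-2 + v))
(l(8, z(-1)) - 4)**2 = ((13 + 8)/(-2 - 1) - 4)**2 = (21/(-3) - 4)**2 = (-1/3*21 - 4)**2 = (-7 - 4)**2 = (-11)**2 = 121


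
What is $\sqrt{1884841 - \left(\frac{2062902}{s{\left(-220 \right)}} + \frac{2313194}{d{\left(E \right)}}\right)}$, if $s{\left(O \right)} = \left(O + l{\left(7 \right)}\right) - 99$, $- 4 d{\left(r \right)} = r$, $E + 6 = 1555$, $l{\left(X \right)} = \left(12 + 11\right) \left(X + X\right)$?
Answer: $\frac{\sqrt{2886912223031}}{1549} \approx 1096.9$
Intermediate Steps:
$l{\left(X \right)} = 46 X$ ($l{\left(X \right)} = 23 \cdot 2 X = 46 X$)
$E = 1549$ ($E = -6 + 1555 = 1549$)
$d{\left(r \right)} = - \frac{r}{4}$
$s{\left(O \right)} = 223 + O$ ($s{\left(O \right)} = \left(O + 46 \cdot 7\right) - 99 = \left(O + 322\right) - 99 = \left(322 + O\right) - 99 = 223 + O$)
$\sqrt{1884841 - \left(\frac{2062902}{s{\left(-220 \right)}} + \frac{2313194}{d{\left(E \right)}}\right)} = \sqrt{1884841 - \left(- \frac{9252776}{1549} + \frac{2062902}{223 - 220}\right)} = \sqrt{1884841 - \left(687634 - \frac{9252776}{1549}\right)} = \sqrt{1884841 - \frac{1055892290}{1549}} = \sqrt{\frac{1863726419}{1549}} = \frac{\sqrt{2886912223031}}{1549}$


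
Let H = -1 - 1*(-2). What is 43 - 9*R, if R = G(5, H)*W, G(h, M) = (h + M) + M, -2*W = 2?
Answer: 106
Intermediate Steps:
W = -1 (W = -½*2 = -1)
H = 1 (H = -1 + 2 = 1)
G(h, M) = h + 2*M (G(h, M) = (M + h) + M = h + 2*M)
R = -7 (R = (5 + 2*1)*(-1) = (5 + 2)*(-1) = 7*(-1) = -7)
43 - 9*R = 43 - 9*(-7) = 43 + 63 = 106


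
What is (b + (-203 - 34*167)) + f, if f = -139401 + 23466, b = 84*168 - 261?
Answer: -107965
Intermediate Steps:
b = 13851 (b = 14112 - 261 = 13851)
f = -115935
(b + (-203 - 34*167)) + f = (13851 + (-203 - 34*167)) - 115935 = (13851 + (-203 - 5678)) - 115935 = (13851 - 5881) - 115935 = 7970 - 115935 = -107965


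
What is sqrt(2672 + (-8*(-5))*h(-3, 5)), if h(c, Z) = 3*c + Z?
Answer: 4*sqrt(157) ≈ 50.120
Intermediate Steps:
h(c, Z) = Z + 3*c
sqrt(2672 + (-8*(-5))*h(-3, 5)) = sqrt(2672 + (-8*(-5))*(5 + 3*(-3))) = sqrt(2672 + 40*(5 - 9)) = sqrt(2672 + 40*(-4)) = sqrt(2672 - 160) = sqrt(2512) = 4*sqrt(157)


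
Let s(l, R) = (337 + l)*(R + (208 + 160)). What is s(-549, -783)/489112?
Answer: 21995/122278 ≈ 0.17988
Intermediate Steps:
s(l, R) = (337 + l)*(368 + R) (s(l, R) = (337 + l)*(R + 368) = (337 + l)*(368 + R))
s(-549, -783)/489112 = (124016 + 337*(-783) + 368*(-549) - 783*(-549))/489112 = (124016 - 263871 - 202032 + 429867)*(1/489112) = 87980*(1/489112) = 21995/122278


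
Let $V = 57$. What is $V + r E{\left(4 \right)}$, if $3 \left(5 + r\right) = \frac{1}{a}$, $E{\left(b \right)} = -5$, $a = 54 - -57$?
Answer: $\frac{27301}{333} \approx 81.985$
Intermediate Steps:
$a = 111$ ($a = 54 + 57 = 111$)
$r = - \frac{1664}{333}$ ($r = -5 + \frac{1}{3 \cdot 111} = -5 + \frac{1}{3} \cdot \frac{1}{111} = -5 + \frac{1}{333} = - \frac{1664}{333} \approx -4.997$)
$V + r E{\left(4 \right)} = 57 - - \frac{8320}{333} = 57 + \frac{8320}{333} = \frac{27301}{333}$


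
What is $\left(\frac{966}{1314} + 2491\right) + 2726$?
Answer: $\frac{1142684}{219} \approx 5217.7$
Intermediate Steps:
$\left(\frac{966}{1314} + 2491\right) + 2726 = \left(966 \cdot \frac{1}{1314} + 2491\right) + 2726 = \left(\frac{161}{219} + 2491\right) + 2726 = \frac{545690}{219} + 2726 = \frac{1142684}{219}$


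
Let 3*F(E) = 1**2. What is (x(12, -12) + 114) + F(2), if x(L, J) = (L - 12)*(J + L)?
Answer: 343/3 ≈ 114.33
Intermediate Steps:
F(E) = 1/3 (F(E) = (1/3)*1**2 = (1/3)*1 = 1/3)
x(L, J) = (-12 + L)*(J + L)
(x(12, -12) + 114) + F(2) = ((12**2 - 12*(-12) - 12*12 - 12*12) + 114) + 1/3 = ((144 + 144 - 144 - 144) + 114) + 1/3 = (0 + 114) + 1/3 = 114 + 1/3 = 343/3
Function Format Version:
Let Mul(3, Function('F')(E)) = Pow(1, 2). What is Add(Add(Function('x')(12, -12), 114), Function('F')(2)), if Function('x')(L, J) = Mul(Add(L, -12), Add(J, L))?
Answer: Rational(343, 3) ≈ 114.33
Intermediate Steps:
Function('F')(E) = Rational(1, 3) (Function('F')(E) = Mul(Rational(1, 3), Pow(1, 2)) = Mul(Rational(1, 3), 1) = Rational(1, 3))
Function('x')(L, J) = Mul(Add(-12, L), Add(J, L))
Add(Add(Function('x')(12, -12), 114), Function('F')(2)) = Add(Add(Add(Pow(12, 2), Mul(-12, -12), Mul(-12, 12), Mul(-12, 12)), 114), Rational(1, 3)) = Add(Add(Add(144, 144, -144, -144), 114), Rational(1, 3)) = Add(Add(0, 114), Rational(1, 3)) = Add(114, Rational(1, 3)) = Rational(343, 3)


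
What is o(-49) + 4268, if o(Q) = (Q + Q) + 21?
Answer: 4191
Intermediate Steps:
o(Q) = 21 + 2*Q (o(Q) = 2*Q + 21 = 21 + 2*Q)
o(-49) + 4268 = (21 + 2*(-49)) + 4268 = (21 - 98) + 4268 = -77 + 4268 = 4191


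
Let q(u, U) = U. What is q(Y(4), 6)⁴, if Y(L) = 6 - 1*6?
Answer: 1296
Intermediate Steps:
Y(L) = 0 (Y(L) = 6 - 6 = 0)
q(Y(4), 6)⁴ = 6⁴ = 1296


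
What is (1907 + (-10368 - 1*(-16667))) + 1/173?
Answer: 1419639/173 ≈ 8206.0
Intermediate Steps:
(1907 + (-10368 - 1*(-16667))) + 1/173 = (1907 + (-10368 + 16667)) + 1/173 = (1907 + 6299) + 1/173 = 8206 + 1/173 = 1419639/173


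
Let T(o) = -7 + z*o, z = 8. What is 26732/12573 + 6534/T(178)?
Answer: 120031226/17815941 ≈ 6.7373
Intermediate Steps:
T(o) = -7 + 8*o
26732/12573 + 6534/T(178) = 26732/12573 + 6534/(-7 + 8*178) = 26732*(1/12573) + 6534/(-7 + 1424) = 26732/12573 + 6534/1417 = 120031226/17815941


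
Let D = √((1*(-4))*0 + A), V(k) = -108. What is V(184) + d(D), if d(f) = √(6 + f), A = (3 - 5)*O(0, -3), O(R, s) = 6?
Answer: -108 + √(6 + 2*I*√3) ≈ -105.46 + 0.68125*I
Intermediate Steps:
A = -12 (A = (3 - 5)*6 = -2*6 = -12)
D = 2*I*√3 (D = √((1*(-4))*0 - 12) = √(-4*0 - 12) = √(0 - 12) = √(-12) = 2*I*√3 ≈ 3.4641*I)
V(184) + d(D) = -108 + √(6 + 2*I*√3)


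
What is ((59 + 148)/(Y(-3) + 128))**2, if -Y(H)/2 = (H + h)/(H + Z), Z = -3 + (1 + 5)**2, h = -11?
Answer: 9641025/3740356 ≈ 2.5776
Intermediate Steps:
Z = 33 (Z = -3 + 6**2 = -3 + 36 = 33)
Y(H) = -2*(-11 + H)/(33 + H) (Y(H) = -2*(H - 11)/(H + 33) = -2*(-11 + H)/(33 + H))
((59 + 148)/(Y(-3) + 128))**2 = ((59 + 148)/(2*(11 - 1*(-3))/(33 - 3) + 128))**2 = (207/(2*(11 + 3)/30 + 128))**2 = (207/(2*(1/30)*14 + 128))**2 = (207/(14/15 + 128))**2 = (207/(1934/15))**2 = (207*(15/1934))**2 = (3105/1934)**2 = 9641025/3740356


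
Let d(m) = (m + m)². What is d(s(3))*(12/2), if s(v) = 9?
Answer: 1944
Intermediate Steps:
d(m) = 4*m² (d(m) = (2*m)² = 4*m²)
d(s(3))*(12/2) = (4*9²)*(12/2) = (4*81)*(12*(½)) = 324*6 = 1944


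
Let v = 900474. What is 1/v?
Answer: 1/900474 ≈ 1.1105e-6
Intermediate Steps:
1/v = 1/900474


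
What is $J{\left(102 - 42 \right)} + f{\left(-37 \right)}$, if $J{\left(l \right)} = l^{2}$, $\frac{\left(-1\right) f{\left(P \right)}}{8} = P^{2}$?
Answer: $-7352$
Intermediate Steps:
$f{\left(P \right)} = - 8 P^{2}$
$J{\left(102 - 42 \right)} + f{\left(-37 \right)} = \left(102 - 42\right)^{2} - 8 \left(-37\right)^{2} = 60^{2} - 10952 = 3600 - 10952 = -7352$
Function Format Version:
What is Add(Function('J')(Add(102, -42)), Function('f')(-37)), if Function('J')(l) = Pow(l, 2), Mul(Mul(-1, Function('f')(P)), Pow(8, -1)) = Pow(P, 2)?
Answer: -7352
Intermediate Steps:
Function('f')(P) = Mul(-8, Pow(P, 2))
Add(Function('J')(Add(102, -42)), Function('f')(-37)) = Add(Pow(Add(102, -42), 2), Mul(-8, Pow(-37, 2))) = Add(Pow(60, 2), Mul(-8, 1369)) = Add(3600, -10952) = -7352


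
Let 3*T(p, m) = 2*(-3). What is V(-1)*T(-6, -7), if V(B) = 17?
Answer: -34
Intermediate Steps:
T(p, m) = -2 (T(p, m) = (2*(-3))/3 = (1/3)*(-6) = -2)
V(-1)*T(-6, -7) = 17*(-2) = -34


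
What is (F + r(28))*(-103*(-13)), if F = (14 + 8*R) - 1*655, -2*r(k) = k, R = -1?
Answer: -887757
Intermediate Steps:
r(k) = -k/2
F = -649 (F = (14 + 8*(-1)) - 1*655 = (14 - 8) - 655 = 6 - 655 = -649)
(F + r(28))*(-103*(-13)) = (-649 - ½*28)*(-103*(-13)) = (-649 - 14)*1339 = -663*1339 = -887757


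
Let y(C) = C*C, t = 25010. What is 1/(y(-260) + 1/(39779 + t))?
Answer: 64789/4379736401 ≈ 1.4793e-5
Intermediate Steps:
y(C) = C²
1/(y(-260) + 1/(39779 + t)) = 1/((-260)² + 1/(39779 + 25010)) = 1/(67600 + 1/64789) = 1/(4379736401/64789) = 64789/4379736401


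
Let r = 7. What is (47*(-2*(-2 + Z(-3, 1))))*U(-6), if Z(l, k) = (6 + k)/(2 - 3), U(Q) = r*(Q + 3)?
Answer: -17766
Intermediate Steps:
U(Q) = 21 + 7*Q (U(Q) = 7*(Q + 3) = 7*(3 + Q) = 21 + 7*Q)
Z(l, k) = -6 - k (Z(l, k) = (6 + k)/(-1) = (6 + k)*(-1) = -6 - k)
(47*(-2*(-2 + Z(-3, 1))))*U(-6) = (47*(-2*(-2 + (-6 - 1*1))))*(21 + 7*(-6)) = (47*(-2*(-2 + (-6 - 1))))*(21 - 42) = (47*(-2*(-2 - 7)))*(-21) = (47*(-2*(-9)))*(-21) = (47*18)*(-21) = 846*(-21) = -17766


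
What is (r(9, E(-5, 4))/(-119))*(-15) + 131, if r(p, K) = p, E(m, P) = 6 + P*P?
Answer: 15724/119 ≈ 132.13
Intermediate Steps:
E(m, P) = 6 + P**2
(r(9, E(-5, 4))/(-119))*(-15) + 131 = (9/(-119))*(-15) + 131 = (9*(-1/119))*(-15) + 131 = -9/119*(-15) + 131 = 135/119 + 131 = 15724/119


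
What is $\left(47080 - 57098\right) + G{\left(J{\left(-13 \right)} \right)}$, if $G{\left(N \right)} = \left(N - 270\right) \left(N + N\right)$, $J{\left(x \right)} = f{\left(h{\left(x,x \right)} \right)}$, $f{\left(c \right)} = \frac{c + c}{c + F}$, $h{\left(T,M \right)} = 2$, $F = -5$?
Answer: $- \frac{83650}{9} \approx -9294.4$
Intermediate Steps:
$f{\left(c \right)} = \frac{2 c}{-5 + c}$ ($f{\left(c \right)} = \frac{c + c}{c - 5} = \frac{2 c}{-5 + c}$)
$J{\left(x \right)} = - \frac{4}{3}$ ($J{\left(x \right)} = 2 \cdot 2 \frac{1}{-5 + 2} = 2 \cdot 2 \frac{1}{-3} = 2 \cdot 2 \left(- \frac{1}{3}\right) = - \frac{4}{3}$)
$G{\left(N \right)} = 2 N \left(-270 + N\right)$ ($G{\left(N \right)} = \left(-270 + N\right) 2 N = 2 N \left(-270 + N\right)$)
$\left(47080 - 57098\right) + G{\left(J{\left(-13 \right)} \right)} = \left(47080 - 57098\right) + 2 \left(- \frac{4}{3}\right) \left(-270 - \frac{4}{3}\right) = -10018 + 2 \left(- \frac{4}{3}\right) \left(- \frac{814}{3}\right) = -10018 + \frac{6512}{9} = - \frac{83650}{9}$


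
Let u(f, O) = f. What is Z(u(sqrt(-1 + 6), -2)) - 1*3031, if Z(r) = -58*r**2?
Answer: -3321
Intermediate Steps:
Z(u(sqrt(-1 + 6), -2)) - 1*3031 = -58*(sqrt(-1 + 6))**2 - 1*3031 = -58*(sqrt(5))**2 - 3031 = -58*5 - 3031 = -290 - 3031 = -3321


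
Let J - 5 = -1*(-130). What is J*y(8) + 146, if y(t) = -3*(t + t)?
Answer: -6334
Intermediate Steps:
y(t) = -6*t
J = 135 (J = 5 - 1*(-130) = 5 + 130 = 135)
J*y(8) + 146 = 135*(-6*8) + 146 = 135*(-48) + 146 = -6480 + 146 = -6334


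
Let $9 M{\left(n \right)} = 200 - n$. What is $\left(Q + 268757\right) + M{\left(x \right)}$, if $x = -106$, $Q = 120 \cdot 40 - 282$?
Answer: $273309$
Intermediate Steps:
$Q = 4518$ ($Q = 4800 - 282 = 4518$)
$M{\left(n \right)} = \frac{200}{9} - \frac{n}{9}$ ($M{\left(n \right)} = \frac{200 - n}{9} = \frac{200}{9} - \frac{n}{9}$)
$\left(Q + 268757\right) + M{\left(x \right)} = \left(4518 + 268757\right) + \left(\frac{200}{9} - - \frac{106}{9}\right) = 273275 + \left(\frac{200}{9} + \frac{106}{9}\right) = 273275 + 34 = 273309$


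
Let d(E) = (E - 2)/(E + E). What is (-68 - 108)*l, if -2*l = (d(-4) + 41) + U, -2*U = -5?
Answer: 3894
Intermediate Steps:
U = 5/2 (U = -½*(-5) = 5/2 ≈ 2.5000)
d(E) = (-2 + E)/(2*E) (d(E) = (-2 + E)/((2*E)) = (-2 + E)*(1/(2*E)) = (-2 + E)/(2*E))
l = -177/8 (l = -(((½)*(-2 - 4)/(-4) + 41) + 5/2)/2 = -(((½)*(-¼)*(-6) + 41) + 5/2)/2 = -((¾ + 41) + 5/2)/2 = -(167/4 + 5/2)/2 = -½*177/4 = -177/8 ≈ -22.125)
(-68 - 108)*l = (-68 - 108)*(-177/8) = -176*(-177/8) = 3894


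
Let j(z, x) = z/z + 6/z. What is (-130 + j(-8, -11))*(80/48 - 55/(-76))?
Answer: -94285/304 ≈ -310.15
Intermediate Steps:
j(z, x) = 1 + 6/z
(-130 + j(-8, -11))*(80/48 - 55/(-76)) = (-130 + (6 - 8)/(-8))*(80/48 - 55/(-76)) = (-130 - 1/8*(-2))*(80*(1/48) - 55*(-1/76)) = (-130 + 1/4)*(5/3 + 55/76) = -519/4*545/228 = -94285/304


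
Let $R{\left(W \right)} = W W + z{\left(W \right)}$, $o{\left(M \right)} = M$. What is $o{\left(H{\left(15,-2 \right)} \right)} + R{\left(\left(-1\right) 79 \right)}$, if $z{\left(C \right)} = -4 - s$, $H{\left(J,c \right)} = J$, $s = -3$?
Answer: $6255$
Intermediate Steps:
$z{\left(C \right)} = -1$ ($z{\left(C \right)} = -4 - -3 = -4 + 3 = -1$)
$R{\left(W \right)} = -1 + W^{2}$ ($R{\left(W \right)} = W W - 1 = W^{2} - 1 = -1 + W^{2}$)
$o{\left(H{\left(15,-2 \right)} \right)} + R{\left(\left(-1\right) 79 \right)} = 15 - \left(1 - \left(\left(-1\right) 79\right)^{2}\right) = 15 - \left(1 - \left(-79\right)^{2}\right) = 15 + \left(-1 + 6241\right) = 15 + 6240 = 6255$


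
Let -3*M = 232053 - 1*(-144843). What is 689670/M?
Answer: -344835/62816 ≈ -5.4896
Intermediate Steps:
M = -125632 (M = -(232053 - 1*(-144843))/3 = -(232053 + 144843)/3 = -⅓*376896 = -125632)
689670/M = 689670/(-125632) = 689670*(-1/125632) = -344835/62816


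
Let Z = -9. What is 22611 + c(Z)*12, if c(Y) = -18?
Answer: 22395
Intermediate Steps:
22611 + c(Z)*12 = 22611 - 18*12 = 22611 - 216 = 22395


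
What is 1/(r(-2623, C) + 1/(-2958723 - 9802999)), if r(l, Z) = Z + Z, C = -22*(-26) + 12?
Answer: 12761722/14905691295 ≈ 0.00085616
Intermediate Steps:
C = 584 (C = 572 + 12 = 584)
r(l, Z) = 2*Z
1/(r(-2623, C) + 1/(-2958723 - 9802999)) = 1/(2*584 + 1/(-2958723 - 9802999)) = 1/(1168 + 1/(-12761722)) = 1/(1168 - 1/12761722) = 1/(14905691295/12761722) = 12761722/14905691295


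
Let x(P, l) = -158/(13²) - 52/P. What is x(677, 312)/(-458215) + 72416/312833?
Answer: 3796499526073802/16400505524118235 ≈ 0.23149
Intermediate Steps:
x(P, l) = -158/169 - 52/P
x(677, 312)/(-458215) + 72416/312833 = (-158/169 - 52/677)/(-458215) + 72416/312833 = (-158/169 - 52*1/677)*(-1/458215) + 72416*(1/312833) = (-158/169 - 52/677)*(-1/458215) + 72416/312833 = -115754/114413*(-1/458215) + 72416/312833 = 115754/52425752795 + 72416/312833 = 3796499526073802/16400505524118235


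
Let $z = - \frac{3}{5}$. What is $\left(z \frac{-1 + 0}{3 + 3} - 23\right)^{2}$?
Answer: $\frac{52441}{100} \approx 524.41$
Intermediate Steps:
$z = - \frac{3}{5}$ ($z = \left(-3\right) \frac{1}{5} = - \frac{3}{5} \approx -0.6$)
$\left(z \frac{-1 + 0}{3 + 3} - 23\right)^{2} = \left(- \frac{3 \frac{-1 + 0}{3 + 3}}{5} - 23\right)^{2} = \left(- \frac{3 \left(- \frac{1}{6}\right)}{5} - 23\right)^{2} = \left(- \frac{3 \left(\left(-1\right) \frac{1}{6}\right)}{5} - 23\right)^{2} = \left(\left(- \frac{3}{5}\right) \left(- \frac{1}{6}\right) - 23\right)^{2} = \left(\frac{1}{10} - 23\right)^{2} = \left(- \frac{229}{10}\right)^{2} = \frac{52441}{100}$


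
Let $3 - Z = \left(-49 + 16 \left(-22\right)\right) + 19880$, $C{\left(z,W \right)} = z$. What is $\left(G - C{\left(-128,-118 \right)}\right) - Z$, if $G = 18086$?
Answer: $37690$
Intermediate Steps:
$Z = -19476$ ($Z = 3 - \left(\left(-49 + 16 \left(-22\right)\right) + 19880\right) = 3 - \left(\left(-49 - 352\right) + 19880\right) = 3 - \left(-401 + 19880\right) = 3 - 19479 = -19476$)
$\left(G - C{\left(-128,-118 \right)}\right) - Z = \left(18086 - -128\right) - -19476 = \left(18086 + 128\right) + 19476 = 18214 + 19476 = 37690$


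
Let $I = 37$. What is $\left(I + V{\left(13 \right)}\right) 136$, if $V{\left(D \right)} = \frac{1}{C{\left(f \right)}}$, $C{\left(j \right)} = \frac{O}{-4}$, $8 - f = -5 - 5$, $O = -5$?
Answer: $\frac{25704}{5} \approx 5140.8$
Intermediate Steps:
$f = 18$ ($f = 8 - \left(-5 - 5\right) = 8 - -10 = 8 + 10 = 18$)
$C{\left(j \right)} = \frac{5}{4}$ ($C{\left(j \right)} = - \frac{5}{-4} = \left(-5\right) \left(- \frac{1}{4}\right) = \frac{5}{4}$)
$V{\left(D \right)} = \frac{4}{5}$ ($V{\left(D \right)} = \frac{1}{\frac{5}{4}} = \frac{4}{5}$)
$\left(I + V{\left(13 \right)}\right) 136 = \left(37 + \frac{4}{5}\right) 136 = \frac{189}{5} \cdot 136 = \frac{25704}{5}$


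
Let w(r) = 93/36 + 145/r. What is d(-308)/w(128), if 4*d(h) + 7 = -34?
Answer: -3936/1427 ≈ -2.7582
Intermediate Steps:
w(r) = 31/12 + 145/r (w(r) = 93*(1/36) + 145/r = 31/12 + 145/r)
d(h) = -41/4 (d(h) = -7/4 + (¼)*(-34) = -7/4 - 17/2 = -41/4)
d(-308)/w(128) = -41/(4*(31/12 + 145/128)) = -41/(4*1427/384) = -41/4*384/1427 = -3936/1427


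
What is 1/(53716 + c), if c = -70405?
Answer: -1/16689 ≈ -5.9920e-5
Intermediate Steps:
1/(53716 + c) = 1/(53716 - 70405) = 1/(-16689) = -1/16689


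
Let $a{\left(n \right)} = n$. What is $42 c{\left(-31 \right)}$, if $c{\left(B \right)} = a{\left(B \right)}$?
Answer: $-1302$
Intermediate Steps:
$c{\left(B \right)} = B$
$42 c{\left(-31 \right)} = 42 \left(-31\right) = -1302$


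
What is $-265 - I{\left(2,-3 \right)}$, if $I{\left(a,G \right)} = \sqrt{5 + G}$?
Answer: $-265 - \sqrt{2} \approx -266.41$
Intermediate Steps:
$-265 - I{\left(2,-3 \right)} = -265 - \sqrt{5 - 3} = -265 - \sqrt{2}$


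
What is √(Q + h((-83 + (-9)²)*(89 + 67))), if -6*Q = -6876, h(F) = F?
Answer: √834 ≈ 28.879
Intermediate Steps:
Q = 1146 (Q = -⅙*(-6876) = 1146)
√(Q + h((-83 + (-9)²)*(89 + 67))) = √(1146 + (-83 + (-9)²)*(89 + 67)) = √(1146 + (-83 + 81)*156) = √(1146 - 2*156) = √(1146 - 312) = √834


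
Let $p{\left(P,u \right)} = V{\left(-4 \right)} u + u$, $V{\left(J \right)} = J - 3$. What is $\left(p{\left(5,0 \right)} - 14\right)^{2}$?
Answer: $196$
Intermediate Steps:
$V{\left(J \right)} = -3 + J$ ($V{\left(J \right)} = J - 3 = -3 + J$)
$p{\left(P,u \right)} = - 6 u$ ($p{\left(P,u \right)} = \left(-3 - 4\right) u + u = - 7 u + u = - 6 u$)
$\left(p{\left(5,0 \right)} - 14\right)^{2} = \left(\left(-6\right) 0 - 14\right)^{2} = \left(0 - 14\right)^{2} = \left(-14\right)^{2} = 196$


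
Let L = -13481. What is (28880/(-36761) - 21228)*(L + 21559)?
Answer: -6304001632264/36761 ≈ -1.7149e+8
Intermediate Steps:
(28880/(-36761) - 21228)*(L + 21559) = (28880/(-36761) - 21228)*(-13481 + 21559) = (28880*(-1/36761) - 21228)*8078 = (-28880/36761 - 21228)*8078 = -780391388/36761*8078 = -6304001632264/36761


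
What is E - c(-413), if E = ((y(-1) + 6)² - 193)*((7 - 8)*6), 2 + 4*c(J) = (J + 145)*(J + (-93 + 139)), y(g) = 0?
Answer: -47293/2 ≈ -23647.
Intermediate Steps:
c(J) = -½ + (46 + J)*(145 + J)/4 (c(J) = -½ + ((J + 145)*(J + (-93 + 139)))/4 = -½ + ((145 + J)*(J + 46))/4 = -½ + ((145 + J)*(46 + J))/4 = -½ + ((46 + J)*(145 + J))/4 = -½ + (46 + J)*(145 + J)/4)
E = 942 (E = ((0 + 6)² - 193)*((7 - 8)*6) = (6² - 193)*(-1*6) = (36 - 193)*(-6) = -157*(-6) = 942)
E - c(-413) = 942 - (1667 + (¼)*(-413)² + (191/4)*(-413)) = 942 - (1667 + (¼)*170569 - 78883/4) = 942 - (1667 + 170569/4 - 78883/4) = 942 - 1*49177/2 = 942 - 49177/2 = -47293/2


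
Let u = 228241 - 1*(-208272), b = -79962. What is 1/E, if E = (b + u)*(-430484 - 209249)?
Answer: -1/228097440883 ≈ -4.3841e-12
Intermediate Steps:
u = 436513 (u = 228241 + 208272 = 436513)
E = -228097440883 (E = (-79962 + 436513)*(-430484 - 209249) = 356551*(-639733) = -228097440883)
1/E = 1/(-228097440883) = -1/228097440883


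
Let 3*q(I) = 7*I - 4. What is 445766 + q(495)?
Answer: 1340759/3 ≈ 4.4692e+5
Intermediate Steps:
q(I) = -4/3 + 7*I/3 (q(I) = (7*I - 4)/3 = (-4 + 7*I)/3 = -4/3 + 7*I/3)
445766 + q(495) = 445766 + (-4/3 + (7/3)*495) = 445766 + (-4/3 + 1155) = 445766 + 3461/3 = 1340759/3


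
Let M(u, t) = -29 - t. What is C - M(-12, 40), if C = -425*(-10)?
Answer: 4319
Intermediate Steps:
C = 4250
C - M(-12, 40) = 4250 - (-29 - 1*40) = 4250 - (-29 - 40) = 4250 - 1*(-69) = 4250 + 69 = 4319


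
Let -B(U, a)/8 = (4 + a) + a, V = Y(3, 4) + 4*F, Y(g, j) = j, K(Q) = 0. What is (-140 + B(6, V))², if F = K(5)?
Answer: 55696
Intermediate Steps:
F = 0
V = 4 (V = 4 + 4*0 = 4 + 0 = 4)
B(U, a) = -32 - 16*a (B(U, a) = -8*((4 + a) + a) = -8*(4 + 2*a) = -32 - 16*a)
(-140 + B(6, V))² = (-140 + (-32 - 16*4))² = (-140 + (-32 - 64))² = (-140 - 96)² = (-236)² = 55696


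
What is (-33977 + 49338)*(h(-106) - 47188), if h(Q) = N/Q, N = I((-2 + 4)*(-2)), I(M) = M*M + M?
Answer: -38417400170/53 ≈ -7.2486e+8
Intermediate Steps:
I(M) = M + M**2 (I(M) = M**2 + M = M + M**2)
N = 12 (N = ((-2 + 4)*(-2))*(1 + (-2 + 4)*(-2)) = (2*(-2))*(1 + 2*(-2)) = -4*(1 - 4) = -4*(-3) = 12)
h(Q) = 12/Q
(-33977 + 49338)*(h(-106) - 47188) = (-33977 + 49338)*(12/(-106) - 47188) = 15361*(12*(-1/106) - 47188) = 15361*(-6/53 - 47188) = 15361*(-2500970/53) = -38417400170/53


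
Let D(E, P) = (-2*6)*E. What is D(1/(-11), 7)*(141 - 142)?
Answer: -12/11 ≈ -1.0909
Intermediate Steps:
D(E, P) = -12*E
D(1/(-11), 7)*(141 - 142) = (-12/(-11))*(141 - 142) = -12*(-1/11)*(-1) = (12/11)*(-1) = -12/11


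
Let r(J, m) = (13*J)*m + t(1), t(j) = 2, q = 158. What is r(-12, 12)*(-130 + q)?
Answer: -52360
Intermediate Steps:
r(J, m) = 2 + 13*J*m (r(J, m) = (13*J)*m + 2 = 13*J*m + 2 = 2 + 13*J*m)
r(-12, 12)*(-130 + q) = (2 + 13*(-12)*12)*(-130 + 158) = (2 - 1872)*28 = -1870*28 = -52360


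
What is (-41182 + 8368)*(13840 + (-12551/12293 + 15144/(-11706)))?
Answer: -10890248123917818/23983643 ≈ -4.5407e+8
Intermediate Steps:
(-41182 + 8368)*(13840 + (-12551/12293 + 15144/(-11706))) = -32814*(13840 + (-12551*1/12293 + 15144*(-1/11706))) = -32814*(13840 + (-12551/12293 - 2524/1951)) = -32814*(13840 - 55514533/23983643) = -32814*331878104587/23983643 = -10890248123917818/23983643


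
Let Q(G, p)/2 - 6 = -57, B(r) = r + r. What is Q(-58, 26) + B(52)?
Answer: 2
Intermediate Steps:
B(r) = 2*r
Q(G, p) = -102 (Q(G, p) = 12 + 2*(-57) = 12 - 114 = -102)
Q(-58, 26) + B(52) = -102 + 2*52 = -102 + 104 = 2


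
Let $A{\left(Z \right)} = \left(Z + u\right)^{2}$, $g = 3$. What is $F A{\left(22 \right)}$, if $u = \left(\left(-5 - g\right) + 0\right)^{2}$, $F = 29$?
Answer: $214484$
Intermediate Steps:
$u = 64$ ($u = \left(\left(-5 - 3\right) + 0\right)^{2} = \left(-8 + 0\right)^{2} = \left(-8\right)^{2} = 64$)
$A{\left(Z \right)} = \left(64 + Z\right)^{2}$ ($A{\left(Z \right)} = \left(Z + 64\right)^{2} = \left(64 + Z\right)^{2}$)
$F A{\left(22 \right)} = 29 \left(64 + 22\right)^{2} = 29 \cdot 86^{2} = 29 \cdot 7396 = 214484$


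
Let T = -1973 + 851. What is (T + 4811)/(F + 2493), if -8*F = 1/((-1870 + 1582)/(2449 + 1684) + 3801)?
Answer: 463611238440/313305178147 ≈ 1.4797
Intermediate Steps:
T = -1122
F = -4133/125673960 (F = -1/(8*((-1870 + 1582)/(2449 + 1684) + 3801)) = -1/(8*(-288/4133 + 3801)) = -1/(8*15709245/4133) = -1/8*4133/15709245 = -4133/125673960 ≈ -3.2887e-5)
(T + 4811)/(F + 2493) = (-1122 + 4811)/(-4133/125673960 + 2493) = 3689/(313305178147/125673960) = 3689*(125673960/313305178147) = 463611238440/313305178147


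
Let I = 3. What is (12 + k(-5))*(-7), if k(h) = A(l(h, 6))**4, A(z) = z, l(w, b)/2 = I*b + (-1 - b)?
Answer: -1639876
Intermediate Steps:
l(w, b) = -2 + 4*b (l(w, b) = 2*(3*b + (-1 - b)) = 2*(-1 + 2*b) = -2 + 4*b)
k(h) = 234256 (k(h) = (-2 + 4*6)**4 = (-2 + 24)**4 = 22**4 = 234256)
(12 + k(-5))*(-7) = (12 + 234256)*(-7) = 234268*(-7) = -1639876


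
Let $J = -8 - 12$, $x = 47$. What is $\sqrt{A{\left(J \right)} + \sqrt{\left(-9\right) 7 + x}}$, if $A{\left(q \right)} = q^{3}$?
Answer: $2 \sqrt{-2000 + i} \approx 0.022361 + 89.443 i$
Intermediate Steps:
$J = -20$ ($J = -8 - 12 = -20$)
$\sqrt{A{\left(J \right)} + \sqrt{\left(-9\right) 7 + x}} = \sqrt{\left(-20\right)^{3} + \sqrt{\left(-9\right) 7 + 47}} = \sqrt{-8000 + \sqrt{-63 + 47}} = \sqrt{-8000 + \sqrt{-16}} = \sqrt{-8000 + 4 i}$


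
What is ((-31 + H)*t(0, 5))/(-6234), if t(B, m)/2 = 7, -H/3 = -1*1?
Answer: 196/3117 ≈ 0.062881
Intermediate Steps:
H = 3 (H = -(-3) = -3*(-1) = 3)
t(B, m) = 14 (t(B, m) = 2*7 = 14)
((-31 + H)*t(0, 5))/(-6234) = ((-31 + 3)*14)/(-6234) = -28*14*(-1/6234) = -392*(-1/6234) = 196/3117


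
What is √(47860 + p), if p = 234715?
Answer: 5*√11303 ≈ 531.58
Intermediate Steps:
√(47860 + p) = √(47860 + 234715) = √282575 = 5*√11303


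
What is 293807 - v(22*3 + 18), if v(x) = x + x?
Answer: 293639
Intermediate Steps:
v(x) = 2*x
293807 - v(22*3 + 18) = 293807 - 2*(22*3 + 18) = 293807 - 2*(66 + 18) = 293807 - 2*84 = 293807 - 1*168 = 293807 - 168 = 293639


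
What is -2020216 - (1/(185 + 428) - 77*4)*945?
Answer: -1059973573/613 ≈ -1.7292e+6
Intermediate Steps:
-2020216 - (1/(185 + 428) - 77*4)*945 = -2020216 - (1/613 - 308)*945 = -2020216 - (-188803)*945/613 = -2020216 - 1*(-178418835/613) = -2020216 + 178418835/613 = -1059973573/613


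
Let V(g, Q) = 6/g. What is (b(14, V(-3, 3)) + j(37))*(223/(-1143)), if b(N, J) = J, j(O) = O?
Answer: -7805/1143 ≈ -6.8285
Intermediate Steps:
(b(14, V(-3, 3)) + j(37))*(223/(-1143)) = (6/(-3) + 37)*(223/(-1143)) = (6*(-⅓) + 37)*(223*(-1/1143)) = (-2 + 37)*(-223/1143) = 35*(-223/1143) = -7805/1143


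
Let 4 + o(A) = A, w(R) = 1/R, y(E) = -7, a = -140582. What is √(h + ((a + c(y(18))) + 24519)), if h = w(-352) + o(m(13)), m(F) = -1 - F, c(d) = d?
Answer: I*√898985494/88 ≈ 340.72*I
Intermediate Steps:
o(A) = -4 + A
h = -6337/352 (h = 1/(-352) + (-4 + (-1 - 1*13)) = -1/352 + (-4 + (-1 - 13)) = -1/352 + (-4 - 14) = -1/352 - 18 = -6337/352 ≈ -18.003)
√(h + ((a + c(y(18))) + 24519)) = √(-6337/352 + ((-140582 - 7) + 24519)) = √(-6337/352 + (-140589 + 24519)) = √(-6337/352 - 116070) = √(-40862977/352) = I*√898985494/88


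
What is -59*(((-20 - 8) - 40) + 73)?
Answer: -295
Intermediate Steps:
-59*(((-20 - 8) - 40) + 73) = -59*((-28 - 40) + 73) = -59*(-68 + 73) = -59*5 = -295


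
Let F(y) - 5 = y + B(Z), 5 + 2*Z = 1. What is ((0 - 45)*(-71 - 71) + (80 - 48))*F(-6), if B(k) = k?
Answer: -19266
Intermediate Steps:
Z = -2 (Z = -5/2 + (½)*1 = -5/2 + ½ = -2)
F(y) = 3 + y (F(y) = 5 + (y - 2) = 5 + (-2 + y) = 3 + y)
((0 - 45)*(-71 - 71) + (80 - 48))*F(-6) = ((0 - 45)*(-71 - 71) + (80 - 48))*(3 - 6) = (-45*(-142) + 32)*(-3) = (6390 + 32)*(-3) = 6422*(-3) = -19266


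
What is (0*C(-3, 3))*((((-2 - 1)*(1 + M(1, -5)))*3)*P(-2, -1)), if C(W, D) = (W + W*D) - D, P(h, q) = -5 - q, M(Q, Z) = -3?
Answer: 0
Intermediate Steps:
C(W, D) = W - D + D*W (C(W, D) = (W + D*W) - D = W - D + D*W)
(0*C(-3, 3))*((((-2 - 1)*(1 + M(1, -5)))*3)*P(-2, -1)) = (0*(-3 - 1*3 + 3*(-3)))*((((-2 - 1)*(1 - 3))*3)*(-5 - 1*(-1))) = (0*(-3 - 3 - 9))*((-3*(-2)*3)*(-5 + 1)) = (0*(-15))*((6*3)*(-4)) = 0*(18*(-4)) = 0*(-72) = 0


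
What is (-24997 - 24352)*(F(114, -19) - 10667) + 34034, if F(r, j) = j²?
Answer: 508624828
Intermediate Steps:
(-24997 - 24352)*(F(114, -19) - 10667) + 34034 = (-24997 - 24352)*((-19)² - 10667) + 34034 = -49349*(361 - 10667) + 34034 = -49349*(-10306) + 34034 = 508590794 + 34034 = 508624828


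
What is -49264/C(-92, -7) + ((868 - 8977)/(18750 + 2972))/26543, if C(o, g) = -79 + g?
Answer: 14201999128385/24792382978 ≈ 572.84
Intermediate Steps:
-49264/C(-92, -7) + ((868 - 8977)/(18750 + 2972))/26543 = -49264/(-79 - 7) + ((868 - 8977)/(18750 + 2972))/26543 = -49264/(-86) - 8109/21722*(1/26543) = -49264*(-1/86) - 8109*1/21722*(1/26543) = 24632/43 - 8109/21722*1/26543 = 24632/43 - 8109/576567046 = 14201999128385/24792382978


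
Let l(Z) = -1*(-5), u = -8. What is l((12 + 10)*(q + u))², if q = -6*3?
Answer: 25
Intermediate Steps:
q = -18
l(Z) = 5
l((12 + 10)*(q + u))² = 5² = 25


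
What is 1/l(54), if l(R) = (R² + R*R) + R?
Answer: 1/5886 ≈ 0.00016989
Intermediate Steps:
l(R) = R + 2*R² (l(R) = (R² + R²) + R = 2*R² + R = R + 2*R²)
1/l(54) = 1/(54*(1 + 2*54)) = 1/(54*(1 + 108)) = 1/(54*109) = 1/5886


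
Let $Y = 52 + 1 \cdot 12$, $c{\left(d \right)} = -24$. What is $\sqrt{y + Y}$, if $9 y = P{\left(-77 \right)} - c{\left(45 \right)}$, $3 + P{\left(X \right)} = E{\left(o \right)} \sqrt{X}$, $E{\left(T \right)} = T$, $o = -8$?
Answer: $\frac{\sqrt{597 - 8 i \sqrt{77}}}{3} \approx 8.1585 - 0.47802 i$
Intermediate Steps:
$P{\left(X \right)} = -3 - 8 \sqrt{X}$
$Y = 64$ ($Y = 52 + 12 = 64$)
$y = \frac{7}{3} - \frac{8 i \sqrt{77}}{9}$ ($y = \frac{\left(-3 - 8 \sqrt{-77}\right) - -24}{9} = \frac{\left(-3 - 8 i \sqrt{77}\right) + 24}{9} = \frac{21 - 8 i \sqrt{77}}{9} = \frac{7}{3} - \frac{8 i \sqrt{77}}{9} \approx 2.3333 - 7.8 i$)
$\sqrt{y + Y} = \sqrt{\left(\frac{7}{3} - \frac{8 i \sqrt{77}}{9}\right) + 64} = \sqrt{\frac{199}{3} - \frac{8 i \sqrt{77}}{9}}$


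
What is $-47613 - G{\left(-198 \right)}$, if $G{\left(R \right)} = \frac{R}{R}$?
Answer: $-47614$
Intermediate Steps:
$G{\left(R \right)} = 1$
$-47613 - G{\left(-198 \right)} = -47613 - 1 = -47614$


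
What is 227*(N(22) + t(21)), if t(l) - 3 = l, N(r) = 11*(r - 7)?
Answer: 42903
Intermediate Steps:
N(r) = -77 + 11*r (N(r) = 11*(-7 + r) = -77 + 11*r)
t(l) = 3 + l
227*(N(22) + t(21)) = 227*((-77 + 11*22) + (3 + 21)) = 227*((-77 + 242) + 24) = 227*(165 + 24) = 227*189 = 42903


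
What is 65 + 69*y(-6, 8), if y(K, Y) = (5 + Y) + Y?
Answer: 1514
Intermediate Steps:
y(K, Y) = 5 + 2*Y
65 + 69*y(-6, 8) = 65 + 69*(5 + 2*8) = 65 + 69*(5 + 16) = 65 + 69*21 = 65 + 1449 = 1514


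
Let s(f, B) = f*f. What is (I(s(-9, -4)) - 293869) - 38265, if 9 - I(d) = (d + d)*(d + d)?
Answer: -358369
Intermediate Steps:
s(f, B) = f²
I(d) = 9 - 4*d² (I(d) = 9 - (d + d)*(d + d) = 9 - 2*d*2*d = 9 - 4*d²)
(I(s(-9, -4)) - 293869) - 38265 = ((9 - 4*((-9)²)²) - 293869) - 38265 = ((9 - 4*81²) - 293869) - 38265 = ((9 - 4*6561) - 293869) - 38265 = ((9 - 26244) - 293869) - 38265 = (-26235 - 293869) - 38265 = -320104 - 38265 = -358369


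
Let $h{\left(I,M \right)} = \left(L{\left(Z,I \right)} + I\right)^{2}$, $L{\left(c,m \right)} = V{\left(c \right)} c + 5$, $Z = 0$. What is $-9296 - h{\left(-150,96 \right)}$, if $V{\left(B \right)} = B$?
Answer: $-30321$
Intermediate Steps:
$L{\left(c,m \right)} = 5 + c^{2}$ ($L{\left(c,m \right)} = c c + 5 = c^{2} + 5 = 5 + c^{2}$)
$h{\left(I,M \right)} = \left(5 + I\right)^{2}$ ($h{\left(I,M \right)} = \left(\left(5 + 0^{2}\right) + I\right)^{2} = \left(\left(5 + 0\right) + I\right)^{2} = \left(5 + I\right)^{2}$)
$-9296 - h{\left(-150,96 \right)} = -9296 - \left(5 - 150\right)^{2} = -9296 - \left(-145\right)^{2} = -9296 - 21025 = -30321$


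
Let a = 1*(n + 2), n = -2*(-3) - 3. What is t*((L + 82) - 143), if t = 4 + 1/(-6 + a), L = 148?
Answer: 261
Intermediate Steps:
n = 3 (n = 6 - 3 = 3)
a = 5 (a = 1*(3 + 2) = 1*5 = 5)
t = 3 (t = 4 + 1/(-6 + 5) = 4 + 1/(-1) = 4 - 1 = 3)
t*((L + 82) - 143) = 3*((148 + 82) - 143) = 3*(230 - 143) = 3*87 = 261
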